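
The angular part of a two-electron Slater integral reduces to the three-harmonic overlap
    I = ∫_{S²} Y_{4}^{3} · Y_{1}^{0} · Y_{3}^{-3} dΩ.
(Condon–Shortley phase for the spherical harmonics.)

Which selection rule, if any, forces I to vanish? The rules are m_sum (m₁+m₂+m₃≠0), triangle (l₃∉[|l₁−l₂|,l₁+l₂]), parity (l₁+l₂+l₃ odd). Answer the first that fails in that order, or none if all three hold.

none

Σmᵢ = 0  ✓
l₃∈[|l₁−l₂|,l₁+l₂]=[3,5], have l₃=3  ✓
Σlᵢ = 8 ⇒ even  ✓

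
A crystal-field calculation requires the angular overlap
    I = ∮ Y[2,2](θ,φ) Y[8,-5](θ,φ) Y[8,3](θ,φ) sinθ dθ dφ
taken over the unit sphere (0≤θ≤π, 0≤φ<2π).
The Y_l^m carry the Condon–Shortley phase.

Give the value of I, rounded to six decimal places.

0.151411

Rules hold: Σm=0, L=18 even, 6≤8≤10.
N = 5·17·17 = 1445
Δ = 2!·2!·14!/19! = 1/348840
Racah Σ t=0..2: t=0:+1/116121600 t=1:−1/25401600 t=2:+1/116121600 = -1/45158400
⇒ 3j(2 8 8; 0 0 0)² = 24/1615, sgn -1
Racah Σ t=0..0: t=0:+1/958003200 = 1/958003200
⇒ 3j(2 8 8; 2 -5 3)² = 13/969, sgn -1
4πI² = N·(3j₀)²·(3jₘ)² = 104/361
I = +1·√(0.288089/4π) = 0.15141125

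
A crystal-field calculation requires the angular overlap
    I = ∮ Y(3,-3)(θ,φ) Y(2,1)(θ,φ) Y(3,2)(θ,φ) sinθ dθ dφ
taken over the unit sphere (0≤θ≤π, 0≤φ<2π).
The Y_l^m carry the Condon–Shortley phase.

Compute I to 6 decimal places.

Rules hold: Σm=0, L=8 even, 1≤3≤5.
N = 7·5·7 = 245
Δ = 2!·4!·2!/9! = 1/3780
Racah Σ t=0..2: t=0:+1/24 t=1:−1/4 t=2:+1/24 = -1/6
⇒ 3j(3 2 3; 0 0 0)² = 4/105, sgn +1
Racah Σ t=2..2: t=2:+1/48 = 1/48
⇒ 3j(3 2 3; -3 1 2)² = 5/84, sgn -1
4πI² = N·(3j₀)²·(3jₘ)² = 5/9
I = -1·√(0.555556/4π) = -0.21026104

-0.210261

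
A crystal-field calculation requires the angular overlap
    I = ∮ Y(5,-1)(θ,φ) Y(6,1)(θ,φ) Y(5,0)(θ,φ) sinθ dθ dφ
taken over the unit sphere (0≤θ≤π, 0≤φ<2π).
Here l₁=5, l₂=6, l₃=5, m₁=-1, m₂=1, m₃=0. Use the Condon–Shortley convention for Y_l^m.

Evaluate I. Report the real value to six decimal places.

Checks pass: Σm=0; 16 even; l₃=5∈[1,11].
(2·5+1)(2·6+1)(2·5+1) = 1573
Δ: 6! 4! 6! / 17! → 1/28588560
sum: t=1:−1/345600 t=2:+1/13824 t=3:−1/5184 t=4:+1/13824 t=5:−1/345600 = -7/129600
3j²(5 6 5; 0 0 0) = Δ·Π!·Σ² = 80/7293  (sign +1)
sum: t=2:+1/138240 t=3:−1/10368 t=4:+1/6912 t=5:−1/34560 t=6:+1/2073600 = 7/259200
3j²(5 6 5; -1 1 0) = Δ·Π!·Σ² = 28/7293  (sign -1)
combine: 4πI² = 1573·80/7293·28/7293 = 2240/33813
take √, sign -1: I = -0.07260679

-0.072607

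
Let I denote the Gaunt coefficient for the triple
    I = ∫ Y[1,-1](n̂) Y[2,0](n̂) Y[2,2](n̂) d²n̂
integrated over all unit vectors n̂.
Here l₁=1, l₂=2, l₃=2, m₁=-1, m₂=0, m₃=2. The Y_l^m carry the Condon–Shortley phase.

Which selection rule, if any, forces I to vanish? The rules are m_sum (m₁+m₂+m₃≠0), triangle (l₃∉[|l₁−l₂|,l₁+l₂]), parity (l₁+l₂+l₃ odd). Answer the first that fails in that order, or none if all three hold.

m_sum

m₁+m₂+m₃ = -1 + 0 + 2 = 1  ✗
triangle: |1−2|=1 ≤ l₃=2 ≤ 1+2=3
parity: l₁+l₂+l₃ = 5 is odd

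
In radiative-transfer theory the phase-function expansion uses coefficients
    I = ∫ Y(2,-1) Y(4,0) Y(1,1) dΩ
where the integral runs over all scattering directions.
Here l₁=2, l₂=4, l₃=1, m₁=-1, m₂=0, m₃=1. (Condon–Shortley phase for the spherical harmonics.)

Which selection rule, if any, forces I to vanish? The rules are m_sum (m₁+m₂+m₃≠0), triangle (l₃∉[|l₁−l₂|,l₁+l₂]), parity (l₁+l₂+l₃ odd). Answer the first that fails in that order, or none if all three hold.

triangle

m₁+m₂+m₃ = -1 + 0 + 1 = 0  ✓
triangle: |2−4|=2 ≤ l₃=1 ≤ 2+4=6  ✗
parity: l₁+l₂+l₃ = 7 is odd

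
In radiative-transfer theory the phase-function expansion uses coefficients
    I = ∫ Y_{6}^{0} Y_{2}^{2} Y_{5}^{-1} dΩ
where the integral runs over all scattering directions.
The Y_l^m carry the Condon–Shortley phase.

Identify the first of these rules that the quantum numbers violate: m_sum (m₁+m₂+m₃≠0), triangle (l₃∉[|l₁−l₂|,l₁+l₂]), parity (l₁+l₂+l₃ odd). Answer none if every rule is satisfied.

Σmᵢ = 1  ✗
l₃∈[|l₁−l₂|,l₁+l₂]=[4,8], have l₃=5
Σlᵢ = 13 ⇒ odd

m_sum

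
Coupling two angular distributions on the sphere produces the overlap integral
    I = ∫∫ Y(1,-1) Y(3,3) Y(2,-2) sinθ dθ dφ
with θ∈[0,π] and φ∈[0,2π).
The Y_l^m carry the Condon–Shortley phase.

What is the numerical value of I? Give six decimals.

-0.319865

m-sum 0 ✓  L=6 even ✓  2≤2≤4 ✓
Π(2lᵢ+1) = 3×7×5 = 105
triangle coeff Δ(1,3,2) = 1/105
Σ_t [1,1]: t=1:−1/4 = -1/4
(3j)²=3/35 [(1 3 2; 0 0 0)], sign=-1
Σ_t [2,2]: t=2:+1/48 = 1/48
(3j)²=1/7 [(1 3 2; -1 3 -2)], sign=+1
⇒ 4πI² = 9/7
I = (-1)√(9/7/(4π)) = -0.31986543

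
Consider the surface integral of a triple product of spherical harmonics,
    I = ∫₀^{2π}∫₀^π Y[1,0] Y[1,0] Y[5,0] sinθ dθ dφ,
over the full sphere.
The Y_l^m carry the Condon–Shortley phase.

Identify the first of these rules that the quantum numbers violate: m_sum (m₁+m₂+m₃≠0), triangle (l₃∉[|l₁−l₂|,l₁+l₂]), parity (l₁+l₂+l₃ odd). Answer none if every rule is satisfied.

triangle

azimuthal sum: 0 + 0 + 0 = 0  ✓
0 ≤ 5 ≤ 2 (triangle on l)  ✗
L = 1 + 1 + 5 = 7 (odd)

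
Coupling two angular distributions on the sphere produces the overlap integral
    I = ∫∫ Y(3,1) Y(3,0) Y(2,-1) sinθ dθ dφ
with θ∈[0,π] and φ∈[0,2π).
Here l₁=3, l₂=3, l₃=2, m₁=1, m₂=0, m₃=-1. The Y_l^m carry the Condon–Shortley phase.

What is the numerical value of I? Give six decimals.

-0.059471

Checks pass: Σm=0; 8 even; l₃=2∈[0,6].
(2·3+1)(2·3+1)(2·2+1) = 245
Δ: 4! 2! 2! / 9! → 1/3780
sum: t=1:−1/24 t=2:+1/4 t=3:−1/24 = 1/6
3j²(3 3 2; 0 0 0) = Δ·Π!·Σ² = 4/105  (sign +1)
sum: t=1:−1/12 t=2:+1/8 = 1/24
3j²(3 3 2; 1 0 -1) = Δ·Π!·Σ² = 1/210  (sign -1)
combine: 4πI² = 245·4/105·1/210 = 2/45
take √, sign -1: I = -0.05947080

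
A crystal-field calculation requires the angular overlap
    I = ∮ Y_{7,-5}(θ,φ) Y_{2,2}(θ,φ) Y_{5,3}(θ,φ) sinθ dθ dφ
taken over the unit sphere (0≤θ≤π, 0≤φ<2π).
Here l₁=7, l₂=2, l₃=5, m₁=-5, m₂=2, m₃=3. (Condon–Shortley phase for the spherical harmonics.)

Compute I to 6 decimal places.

-0.252127

Checks pass: Σm=0; 14 even; l₃=5∈[5,9].
(2·7+1)(2·2+1)(2·5+1) = 825
Δ: 4! 10! 0! / 15! → 1/15015
sum: t=2:+1/57600 = 1/57600
3j²(7 2 5; 0 0 0) = Δ·Π!·Σ² = 21/715  (sign -1)
sum: t=4:+1/1935360 = 1/1935360
3j²(7 2 5; -5 2 3) = Δ·Π!·Σ² = 3/91  (sign +1)
combine: 4πI² = 825·21/715·3/91 = 135/169
take √, sign -1: I = -0.25212656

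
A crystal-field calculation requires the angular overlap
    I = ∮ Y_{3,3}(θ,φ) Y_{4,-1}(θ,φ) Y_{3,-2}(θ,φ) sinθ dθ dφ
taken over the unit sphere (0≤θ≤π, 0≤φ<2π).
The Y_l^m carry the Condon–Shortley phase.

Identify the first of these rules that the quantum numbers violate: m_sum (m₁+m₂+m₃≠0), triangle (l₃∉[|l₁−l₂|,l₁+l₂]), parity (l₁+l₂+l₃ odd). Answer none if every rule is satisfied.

none

azimuthal sum: 3 − 1 − 2 = 0  ✓
1 ≤ 3 ≤ 7 (triangle on l)  ✓
L = 3 + 4 + 3 = 10 (even)  ✓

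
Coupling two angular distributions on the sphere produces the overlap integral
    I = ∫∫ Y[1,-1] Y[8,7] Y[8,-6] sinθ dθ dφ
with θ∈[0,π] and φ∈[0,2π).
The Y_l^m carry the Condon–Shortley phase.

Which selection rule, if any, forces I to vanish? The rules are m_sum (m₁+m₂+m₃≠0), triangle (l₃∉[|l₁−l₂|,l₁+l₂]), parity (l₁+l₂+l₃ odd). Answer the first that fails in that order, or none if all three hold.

parity

Σmᵢ = 0  ✓
l₃∈[|l₁−l₂|,l₁+l₂]=[7,9], have l₃=8  ✓
Σlᵢ = 17 ⇒ odd  ✗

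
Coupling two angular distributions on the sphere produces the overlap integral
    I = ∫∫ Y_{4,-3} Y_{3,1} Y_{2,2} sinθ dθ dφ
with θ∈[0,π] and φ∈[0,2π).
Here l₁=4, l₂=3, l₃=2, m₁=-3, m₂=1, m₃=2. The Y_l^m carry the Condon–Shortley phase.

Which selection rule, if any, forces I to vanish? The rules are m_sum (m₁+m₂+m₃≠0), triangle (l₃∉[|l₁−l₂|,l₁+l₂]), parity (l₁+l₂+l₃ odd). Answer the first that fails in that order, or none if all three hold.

azimuthal sum: -3 + 1 + 2 = 0  ✓
1 ≤ 2 ≤ 7 (triangle on l)  ✓
L = 4 + 3 + 2 = 9 (odd)  ✗

parity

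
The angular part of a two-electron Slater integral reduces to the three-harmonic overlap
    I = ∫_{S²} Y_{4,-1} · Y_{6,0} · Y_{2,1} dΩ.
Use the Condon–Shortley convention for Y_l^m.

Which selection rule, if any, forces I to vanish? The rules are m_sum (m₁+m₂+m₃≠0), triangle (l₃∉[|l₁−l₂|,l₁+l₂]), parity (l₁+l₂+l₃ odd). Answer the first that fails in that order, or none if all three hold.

none

m₁+m₂+m₃ = -1 + 0 + 1 = 0  ✓
triangle: |4−6|=2 ≤ l₃=2 ≤ 4+6=10  ✓
parity: l₁+l₂+l₃ = 12 is even  ✓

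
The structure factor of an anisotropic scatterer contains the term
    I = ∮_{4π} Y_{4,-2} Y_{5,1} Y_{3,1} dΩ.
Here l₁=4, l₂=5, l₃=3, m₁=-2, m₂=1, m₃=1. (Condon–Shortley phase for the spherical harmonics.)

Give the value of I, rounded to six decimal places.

0.106335

Checks pass: Σm=0; 12 even; l₃=3∈[1,9].
(2·4+1)(2·5+1)(2·3+1) = 693
Δ: 6! 2! 4! / 13! → 1/180180
sum: t=2:+1/576 t=3:−1/144 t=4:+1/576 = -1/288
3j²(4 5 3; 0 0 0) = Δ·Π!·Σ² = 20/1001  (sign +1)
sum: t=4:+1/384 t=5:−1/720 t=6:+1/34560 = 43/34560
3j²(4 5 3; -2 1 1) = Δ·Π!·Σ² = 1849/180180  (sign +1)
combine: 4πI² = 693·20/1001·1849/180180 = 1849/13013
take √, sign +1: I = 0.10633465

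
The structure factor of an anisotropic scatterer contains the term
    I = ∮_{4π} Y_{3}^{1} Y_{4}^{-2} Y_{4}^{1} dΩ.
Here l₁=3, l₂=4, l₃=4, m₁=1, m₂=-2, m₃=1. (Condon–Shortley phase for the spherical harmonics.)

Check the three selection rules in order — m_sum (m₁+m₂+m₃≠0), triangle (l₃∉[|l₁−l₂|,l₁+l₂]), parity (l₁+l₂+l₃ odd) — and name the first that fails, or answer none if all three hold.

parity

azimuthal sum: 1 − 2 + 1 = 0  ✓
1 ≤ 4 ≤ 7 (triangle on l)  ✓
L = 3 + 4 + 4 = 11 (odd)  ✗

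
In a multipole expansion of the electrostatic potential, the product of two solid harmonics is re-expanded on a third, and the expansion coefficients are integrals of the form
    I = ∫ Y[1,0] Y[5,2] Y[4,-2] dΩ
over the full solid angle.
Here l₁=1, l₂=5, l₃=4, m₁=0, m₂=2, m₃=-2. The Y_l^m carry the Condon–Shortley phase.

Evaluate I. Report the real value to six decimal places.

Checks pass: Σm=0; 10 even; l₃=4∈[4,6].
(2·1+1)(2·5+1)(2·4+1) = 297
Δ: 2! 0! 8! / 11! → 1/495
sum: t=1:−1/576 = -1/576
3j²(1 5 4; 0 0 0) = Δ·Π!·Σ² = 5/99  (sign -1)
sum: t=1:−1/1440 = -1/1440
3j²(1 5 4; 0 2 -2) = Δ·Π!·Σ² = 7/165  (sign -1)
combine: 4πI² = 297·5/99·7/165 = 7/11
take √, sign +1: I = 0.22503380

0.225034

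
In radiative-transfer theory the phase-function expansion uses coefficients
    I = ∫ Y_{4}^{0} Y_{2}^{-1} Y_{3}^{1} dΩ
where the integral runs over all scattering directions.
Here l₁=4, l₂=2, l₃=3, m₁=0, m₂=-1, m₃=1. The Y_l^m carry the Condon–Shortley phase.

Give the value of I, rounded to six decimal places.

0.000000

l₁+l₂+l₃=9 is odd: 3j(l;000)=0 ⇒ I=0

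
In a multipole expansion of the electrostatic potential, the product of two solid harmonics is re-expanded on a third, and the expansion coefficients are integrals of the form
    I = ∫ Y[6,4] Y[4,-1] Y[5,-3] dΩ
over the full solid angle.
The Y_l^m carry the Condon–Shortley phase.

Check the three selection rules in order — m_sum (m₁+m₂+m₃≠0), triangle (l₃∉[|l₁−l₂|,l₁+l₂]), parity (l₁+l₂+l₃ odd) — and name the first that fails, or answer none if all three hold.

parity

Σmᵢ = 0  ✓
l₃∈[|l₁−l₂|,l₁+l₂]=[2,10], have l₃=5  ✓
Σlᵢ = 15 ⇒ odd  ✗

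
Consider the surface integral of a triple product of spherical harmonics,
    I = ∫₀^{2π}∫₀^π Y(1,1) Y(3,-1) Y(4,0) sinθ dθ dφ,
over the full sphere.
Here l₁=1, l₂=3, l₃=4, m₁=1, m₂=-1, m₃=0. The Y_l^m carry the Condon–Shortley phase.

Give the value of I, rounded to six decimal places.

Checks pass: Σm=0; 8 even; l₃=4∈[2,4].
(2·1+1)(2·3+1)(2·4+1) = 189
Δ: 0! 2! 6! / 9! → 1/252
sum: t=0:+1/36 = 1/36
3j²(1 3 4; 0 0 0) = Δ·Π!·Σ² = 4/63  (sign +1)
sum: t=0:+1/96 = 1/96
3j²(1 3 4; 1 -1 0) = Δ·Π!·Σ² = 1/42  (sign +1)
combine: 4πI² = 189·4/63·1/42 = 2/7
take √, sign +1: I = 0.15078601

0.150786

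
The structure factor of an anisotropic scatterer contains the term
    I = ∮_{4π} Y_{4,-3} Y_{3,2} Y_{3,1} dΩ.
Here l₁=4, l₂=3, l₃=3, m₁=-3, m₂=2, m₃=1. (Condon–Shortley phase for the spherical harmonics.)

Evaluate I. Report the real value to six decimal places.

-0.095955

Checks pass: Σm=0; 10 even; l₃=3∈[1,7].
(2·4+1)(2·3+1)(2·3+1) = 441
Δ: 4! 4! 2! / 11! → 1/34650
sum: t=1:−1/72 t=2:+1/16 t=3:−1/72 = 5/144
3j²(4 3 3; 0 0 0) = Δ·Π!·Σ² = 2/77  (sign -1)
sum: t=3:−1/288 t=4:+1/144 = 1/288
3j²(4 3 3; -3 2 1) = Δ·Π!·Σ² = 1/99  (sign +1)
combine: 4πI² = 441·2/77·1/99 = 14/121
take √, sign -1: I = -0.09595473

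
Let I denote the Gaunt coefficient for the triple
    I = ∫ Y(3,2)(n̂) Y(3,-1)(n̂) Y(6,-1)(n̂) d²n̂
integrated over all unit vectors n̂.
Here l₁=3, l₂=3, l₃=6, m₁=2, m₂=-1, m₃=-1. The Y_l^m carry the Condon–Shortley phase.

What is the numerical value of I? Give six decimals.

Checks pass: Σm=0; 12 even; l₃=6∈[0,6].
(2·3+1)(2·3+1)(2·6+1) = 637
Δ: 0! 6! 6! / 13! → 1/12012
sum: t=0:+1/1296 = 1/1296
3j²(3 3 6; 0 0 0) = Δ·Π!·Σ² = 100/3003  (sign +1)
sum: t=0:+1/5760 = 1/5760
3j²(3 3 6; 2 -1 -1) = Δ·Π!·Σ² = 5/572  (sign -1)
combine: 4πI² = 637·100/3003·5/572 = 875/4719
take √, sign -1: I = -0.12147142

-0.121471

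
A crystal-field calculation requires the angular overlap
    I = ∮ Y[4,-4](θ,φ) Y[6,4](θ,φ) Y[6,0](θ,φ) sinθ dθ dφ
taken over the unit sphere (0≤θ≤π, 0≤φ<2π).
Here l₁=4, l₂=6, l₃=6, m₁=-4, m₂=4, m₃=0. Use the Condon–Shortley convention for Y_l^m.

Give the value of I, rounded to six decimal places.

0.141673

Checks pass: Σm=0; 16 even; l₃=6∈[2,10].
(2·4+1)(2·6+1)(2·6+1) = 1521
Δ: 4! 4! 8! / 17! → 1/15315300
sum: t=0:+1/829440 t=1:−1/25920 t=2:+1/9216 t=3:−1/25920 t=4:+1/829440 = 7/207360
3j²(4 6 6; 0 0 0) = Δ·Π!·Σ² = 28/2431  (sign +1)
sum: t=4:+1/829440 = 1/829440
3j²(4 6 6; -4 4 0) = Δ·Π!·Σ² = 35/2431  (sign +1)
combine: 4πI² = 1521·28/2431·35/2431 = 8820/34969
take √, sign +1: I = 0.14167322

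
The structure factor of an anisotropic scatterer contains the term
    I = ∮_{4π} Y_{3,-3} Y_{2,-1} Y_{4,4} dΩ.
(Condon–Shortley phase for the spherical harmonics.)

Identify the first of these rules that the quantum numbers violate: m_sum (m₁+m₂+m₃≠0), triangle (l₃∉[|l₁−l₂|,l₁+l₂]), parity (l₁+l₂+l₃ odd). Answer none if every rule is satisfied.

parity

Σmᵢ = 0  ✓
l₃∈[|l₁−l₂|,l₁+l₂]=[1,5], have l₃=4  ✓
Σlᵢ = 9 ⇒ odd  ✗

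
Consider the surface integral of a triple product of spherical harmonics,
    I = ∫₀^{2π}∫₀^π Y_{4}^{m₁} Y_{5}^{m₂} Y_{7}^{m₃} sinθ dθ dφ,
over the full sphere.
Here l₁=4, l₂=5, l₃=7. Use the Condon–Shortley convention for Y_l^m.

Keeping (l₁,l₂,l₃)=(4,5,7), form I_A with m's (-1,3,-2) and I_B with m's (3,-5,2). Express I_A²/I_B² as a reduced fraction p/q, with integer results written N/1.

Same 4,5,7: normalisation and zero-m 3j drop out of the ratio.
A: Δ: 2! 6! 8! / 17! → 1/6126120; sum: t=0:+1/9676800 t=1:−1/241920 t=2:+1/103680 = 163/29030400; 3j²(4 5 7; -1 3 -2) = Δ·Π!·Σ² = 26569/2042040  (sign -1)
B: Δ: 2! 6! 8! / 17! → 1/6126120; sum: t=0:+1/9676800 = 1/9676800; 3j²(4 5 7; 3 -5 2) = Δ·Π!·Σ² = 27/19448  (sign -1)
I_A²/I_B² = (26569/2042040)/(27/19448) = 26569/2835

26569/2835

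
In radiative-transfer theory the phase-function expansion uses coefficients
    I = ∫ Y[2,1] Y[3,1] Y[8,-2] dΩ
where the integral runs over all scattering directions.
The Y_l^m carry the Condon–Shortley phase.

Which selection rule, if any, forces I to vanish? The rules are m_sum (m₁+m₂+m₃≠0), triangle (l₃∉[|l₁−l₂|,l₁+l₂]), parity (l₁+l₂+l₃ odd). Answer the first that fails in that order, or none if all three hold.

azimuthal sum: 1 + 1 − 2 = 0  ✓
1 ≤ 8 ≤ 5 (triangle on l)  ✗
L = 2 + 3 + 8 = 13 (odd)

triangle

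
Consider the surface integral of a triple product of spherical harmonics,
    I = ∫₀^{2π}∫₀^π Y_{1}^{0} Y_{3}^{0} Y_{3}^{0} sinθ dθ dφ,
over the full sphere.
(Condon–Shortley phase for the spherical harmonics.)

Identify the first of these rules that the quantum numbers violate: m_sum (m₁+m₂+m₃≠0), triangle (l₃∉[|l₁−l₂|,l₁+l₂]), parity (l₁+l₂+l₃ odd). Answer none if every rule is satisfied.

parity

m₁+m₂+m₃ = 0 + 0 + 0 = 0  ✓
triangle: |1−3|=2 ≤ l₃=3 ≤ 1+3=4  ✓
parity: l₁+l₂+l₃ = 7 is odd  ✗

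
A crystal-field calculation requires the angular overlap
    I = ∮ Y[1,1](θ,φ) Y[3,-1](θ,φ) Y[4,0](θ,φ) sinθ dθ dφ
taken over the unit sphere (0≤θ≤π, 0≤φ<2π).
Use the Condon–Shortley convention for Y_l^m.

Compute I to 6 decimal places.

m-sum 0 ✓  L=8 even ✓  2≤4≤4 ✓
Π(2lᵢ+1) = 3×7×9 = 189
triangle coeff Δ(1,3,4) = 1/252
Σ_t [0,0]: t=0:+1/36 = 1/36
(3j)²=4/63 [(1 3 4; 0 0 0)], sign=+1
Σ_t [0,0]: t=0:+1/96 = 1/96
(3j)²=1/42 [(1 3 4; 1 -1 0)], sign=+1
⇒ 4πI² = 2/7
I = (+1)√(2/7/(4π)) = 0.15078601

0.150786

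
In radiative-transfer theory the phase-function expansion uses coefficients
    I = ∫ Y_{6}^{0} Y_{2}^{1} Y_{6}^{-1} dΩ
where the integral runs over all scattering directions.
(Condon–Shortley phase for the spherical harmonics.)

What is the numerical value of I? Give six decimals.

Rules hold: Σm=0, L=14 even, 4≤6≤8.
N = 13·5·13 = 845
Δ = 2!·10!·2!/15! = 1/90090
Racah Σ t=0..2: t=0:+1/69120 t=1:−1/14400 t=2:+1/69120 = -7/172800
⇒ 3j(6 2 6; 0 0 0)² = 14/715, sgn -1
Racah Σ t=1..2: t=1:−1/28800 t=2:+1/34560 = -1/172800
⇒ 3j(6 2 6; 0 1 -1)² = 1/1430, sgn +1
4πI² = N·(3j₀)²·(3jₘ)² = 7/605
I = -1·√(0.0115702/4π) = -0.03034355

-0.030344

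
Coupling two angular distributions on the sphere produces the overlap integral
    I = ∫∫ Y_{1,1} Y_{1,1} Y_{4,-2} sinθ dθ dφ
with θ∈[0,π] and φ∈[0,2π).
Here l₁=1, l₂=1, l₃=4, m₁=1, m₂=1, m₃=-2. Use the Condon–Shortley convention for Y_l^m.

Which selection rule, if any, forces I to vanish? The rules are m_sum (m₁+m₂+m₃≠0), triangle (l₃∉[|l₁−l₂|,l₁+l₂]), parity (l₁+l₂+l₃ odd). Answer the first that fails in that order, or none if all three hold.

m₁+m₂+m₃ = 1 + 1 − 2 = 0  ✓
triangle: |1−1|=0 ≤ l₃=4 ≤ 1+1=2  ✗
parity: l₁+l₂+l₃ = 6 is even

triangle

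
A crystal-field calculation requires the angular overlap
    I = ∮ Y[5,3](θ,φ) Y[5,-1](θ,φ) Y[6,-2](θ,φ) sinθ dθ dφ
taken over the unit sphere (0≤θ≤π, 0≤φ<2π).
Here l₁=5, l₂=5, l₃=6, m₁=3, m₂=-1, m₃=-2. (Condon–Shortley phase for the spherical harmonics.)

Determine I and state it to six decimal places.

Checks pass: Σm=0; 16 even; l₃=6∈[0,10].
(2·5+1)(2·5+1)(2·6+1) = 1573
Δ: 4! 6! 6! / 17! → 1/28588560
sum: t=0:+1/345600 t=1:−1/13824 t=2:+1/5184 t=3:−1/13824 t=4:+1/345600 = 7/129600
3j²(5 5 6; 0 0 0) = Δ·Π!·Σ² = 80/7293  (sign +1)
sum: t=0:+1/55296 t=1:−1/25920 t=2:+1/138240 = -11/829440
3j²(5 5 6; 3 -1 -2) = Δ·Π!·Σ² = 11/1326  (sign -1)
combine: 4πI² = 1573·80/7293·11/1326 = 4840/33813
take √, sign -1: I = -0.10672739

-0.106727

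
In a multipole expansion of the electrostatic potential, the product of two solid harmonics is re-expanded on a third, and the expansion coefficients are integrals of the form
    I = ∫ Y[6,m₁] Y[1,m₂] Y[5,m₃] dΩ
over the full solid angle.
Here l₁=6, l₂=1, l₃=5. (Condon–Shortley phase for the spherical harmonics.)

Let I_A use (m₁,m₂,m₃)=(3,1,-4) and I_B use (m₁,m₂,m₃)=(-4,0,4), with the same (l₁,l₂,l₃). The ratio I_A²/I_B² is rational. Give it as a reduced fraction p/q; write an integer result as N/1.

3/20

l's match ⇒ only the (l;m) 3-j factors differ between A and B.
A: triangle coeff Δ(6,1,5) = 1/858; Σ_t [2,2]: t=2:+1/725760 = 1/725760; (3j)²=1/286 [(6 1 5; 3 1 -4)], sign=-1
B: triangle coeff Δ(6,1,5) = 1/858; Σ_t [1,1]: t=1:−1/362880 = -1/362880; (3j)²=10/429 [(6 1 5; -4 0 4)], sign=+1
I_A²/I_B² = (1/286)/(10/429) = 3/20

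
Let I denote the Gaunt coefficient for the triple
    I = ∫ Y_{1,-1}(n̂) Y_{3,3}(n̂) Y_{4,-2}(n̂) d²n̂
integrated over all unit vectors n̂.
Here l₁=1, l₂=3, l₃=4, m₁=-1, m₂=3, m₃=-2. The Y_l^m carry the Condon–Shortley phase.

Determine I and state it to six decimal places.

Checks pass: Σm=0; 8 even; l₃=4∈[2,4].
(2·1+1)(2·3+1)(2·4+1) = 189
Δ: 0! 2! 6! / 9! → 1/252
sum: t=0:+1/36 = 1/36
3j²(1 3 4; 0 0 0) = Δ·Π!·Σ² = 4/63  (sign +1)
sum: t=0:+1/1440 = 1/1440
3j²(1 3 4; -1 3 -2) = Δ·Π!·Σ² = 1/252  (sign +1)
combine: 4πI² = 189·4/63·1/252 = 1/21
take √, sign +1: I = 0.06155813

0.061558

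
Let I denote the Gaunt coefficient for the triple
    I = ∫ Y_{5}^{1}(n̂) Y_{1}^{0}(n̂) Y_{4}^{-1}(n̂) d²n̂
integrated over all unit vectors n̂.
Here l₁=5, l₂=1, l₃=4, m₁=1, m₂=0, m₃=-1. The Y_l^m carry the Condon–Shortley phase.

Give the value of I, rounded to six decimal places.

-0.240571

Rules hold: Σm=0, L=10 even, 4≤4≤6.
N = 11·3·9 = 297
Δ = 2!·8!·0!/11! = 1/495
Racah Σ t=1..1: t=1:−1/576 = -1/576
⇒ 3j(5 1 4; 0 0 0)² = 5/99, sgn -1
Racah Σ t=1..1: t=1:−1/720 = -1/720
⇒ 3j(5 1 4; 1 0 -1)² = 8/165, sgn +1
4πI² = N·(3j₀)²·(3jₘ)² = 8/11
I = -1·√(0.727273/4π) = -0.24057125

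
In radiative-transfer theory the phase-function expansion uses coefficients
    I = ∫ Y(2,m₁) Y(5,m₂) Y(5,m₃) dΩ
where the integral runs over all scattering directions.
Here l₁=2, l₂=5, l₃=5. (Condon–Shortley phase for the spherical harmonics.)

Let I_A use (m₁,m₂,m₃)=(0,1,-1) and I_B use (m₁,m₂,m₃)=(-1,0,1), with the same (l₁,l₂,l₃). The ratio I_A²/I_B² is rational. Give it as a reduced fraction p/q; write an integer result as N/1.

81/5

l's match ⇒ only the (l;m) 3-j factors differ between A and B.
A: triangle coeff Δ(2,5,5) = 1/38610; Σ_t [0,2]: t=0:+1/5760 t=1:−1/720 t=2:+1/2304 = -1/1280; (3j)²=27/1430 [(2 5 5; 0 1 -1)], sign=-1
B: triangle coeff Δ(2,5,5) = 1/38610; Σ_t [1,2]: t=1:−1/1152 t=2:+1/1440 = -1/5760; (3j)²=1/858 [(2 5 5; -1 0 1)], sign=-1
I_A²/I_B² = (27/1430)/(1/858) = 81/5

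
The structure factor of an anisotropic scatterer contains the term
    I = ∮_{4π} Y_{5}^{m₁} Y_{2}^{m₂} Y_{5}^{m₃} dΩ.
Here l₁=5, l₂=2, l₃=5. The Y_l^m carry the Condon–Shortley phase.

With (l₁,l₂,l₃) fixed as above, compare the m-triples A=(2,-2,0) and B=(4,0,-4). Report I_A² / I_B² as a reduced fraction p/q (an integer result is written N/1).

35/9

Same 5,2,5: normalisation and zero-m 3j drop out of the ratio.
A: Δ: 2! 8! 2! / 13! → 1/38610; sum: t=0:+1/2880 = 1/2880; 3j²(5 2 5; 2 -2 0) = Δ·Π!·Σ² = 14/429  (sign -1)
B: Δ: 2! 8! 2! / 13! → 1/38610; sum: t=0:+1/20160 t=1:−1/40320 = 1/40320; 3j²(5 2 5; 4 0 -4) = Δ·Π!·Σ² = 6/715  (sign -1)
I_A²/I_B² = (14/429)/(6/715) = 35/9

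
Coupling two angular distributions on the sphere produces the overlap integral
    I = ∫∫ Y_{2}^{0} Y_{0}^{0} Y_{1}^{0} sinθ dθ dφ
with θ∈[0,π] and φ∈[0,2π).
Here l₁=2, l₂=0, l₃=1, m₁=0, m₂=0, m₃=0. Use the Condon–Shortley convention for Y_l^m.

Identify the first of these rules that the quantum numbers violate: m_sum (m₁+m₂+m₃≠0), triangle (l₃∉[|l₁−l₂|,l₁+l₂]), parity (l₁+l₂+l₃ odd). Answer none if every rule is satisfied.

Σmᵢ = 0  ✓
l₃∈[|l₁−l₂|,l₁+l₂]=[2,2], have l₃=1  ✗
Σlᵢ = 3 ⇒ odd

triangle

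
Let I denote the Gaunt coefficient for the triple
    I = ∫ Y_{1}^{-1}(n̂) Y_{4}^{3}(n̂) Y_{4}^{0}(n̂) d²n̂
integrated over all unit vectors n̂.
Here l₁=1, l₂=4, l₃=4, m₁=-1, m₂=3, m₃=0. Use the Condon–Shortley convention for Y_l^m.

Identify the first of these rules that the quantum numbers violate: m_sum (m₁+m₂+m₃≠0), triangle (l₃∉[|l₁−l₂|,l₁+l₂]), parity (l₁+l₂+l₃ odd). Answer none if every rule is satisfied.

m_sum

azimuthal sum: -1 + 3 + 0 = 2  ✗
3 ≤ 4 ≤ 5 (triangle on l)
L = 1 + 4 + 4 = 9 (odd)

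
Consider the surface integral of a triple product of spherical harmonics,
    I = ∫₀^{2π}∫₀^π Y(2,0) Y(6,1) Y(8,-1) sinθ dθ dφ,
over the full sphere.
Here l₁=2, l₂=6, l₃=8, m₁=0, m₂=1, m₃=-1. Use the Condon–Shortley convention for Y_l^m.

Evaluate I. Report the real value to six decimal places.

-0.233332

Rules hold: Σm=0, L=16 even, 4≤8≤8.
N = 5·13·17 = 1105
Δ = 0!·4!·12!/17! = 1/30940
Racah Σ t=0..0: t=0:+1/2073600 = 1/2073600
⇒ 3j(2 6 8; 0 0 0)² = 28/1105, sgn +1
Racah Σ t=0..0: t=0:+1/2419200 = 1/2419200
⇒ 3j(2 6 8; 0 1 -1)² = 27/1105, sgn -1
4πI² = N·(3j₀)²·(3jₘ)² = 756/1105
I = -1·√(0.684163/4π) = -0.23333228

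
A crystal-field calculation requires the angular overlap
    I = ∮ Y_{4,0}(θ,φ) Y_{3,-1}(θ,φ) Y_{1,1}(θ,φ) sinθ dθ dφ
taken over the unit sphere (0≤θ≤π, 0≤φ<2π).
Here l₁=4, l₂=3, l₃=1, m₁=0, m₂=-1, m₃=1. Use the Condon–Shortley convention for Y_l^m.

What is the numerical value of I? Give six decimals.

0.150786

m-sum 0 ✓  L=8 even ✓  1≤1≤7 ✓
Π(2lᵢ+1) = 9×7×3 = 189
triangle coeff Δ(4,3,1) = 1/252
Σ_t [3,3]: t=3:−1/36 = -1/36
(3j)²=4/63 [(4 3 1; 0 0 0)], sign=+1
Σ_t [2,2]: t=2:+1/96 = 1/96
(3j)²=1/42 [(4 3 1; 0 -1 1)], sign=+1
⇒ 4πI² = 2/7
I = (+1)√(2/7/(4π)) = 0.15078601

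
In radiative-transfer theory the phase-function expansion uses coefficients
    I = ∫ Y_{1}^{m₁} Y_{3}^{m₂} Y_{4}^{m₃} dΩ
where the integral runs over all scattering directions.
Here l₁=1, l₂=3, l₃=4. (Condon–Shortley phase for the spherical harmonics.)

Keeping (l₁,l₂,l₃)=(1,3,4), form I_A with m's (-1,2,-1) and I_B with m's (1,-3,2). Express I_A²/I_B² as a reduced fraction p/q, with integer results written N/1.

l's match ⇒ only the (l;m) 3-j factors differ between A and B.
A: triangle coeff Δ(1,3,4) = 1/252; Σ_t [0,0]: t=0:+1/240 = 1/240; (3j)²=1/84 [(1 3 4; -1 2 -1)], sign=-1
B: triangle coeff Δ(1,3,4) = 1/252; Σ_t [0,0]: t=0:+1/1440 = 1/1440; (3j)²=1/252 [(1 3 4; 1 -3 2)], sign=+1
I_A²/I_B² = (1/84)/(1/252) = 3/1

3/1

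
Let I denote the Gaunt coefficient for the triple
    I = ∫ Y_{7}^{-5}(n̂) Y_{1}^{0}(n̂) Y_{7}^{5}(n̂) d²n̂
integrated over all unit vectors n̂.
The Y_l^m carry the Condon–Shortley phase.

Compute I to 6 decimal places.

l₁+l₂+l₃=15 is odd: 3j(l;000)=0 ⇒ I=0

0.000000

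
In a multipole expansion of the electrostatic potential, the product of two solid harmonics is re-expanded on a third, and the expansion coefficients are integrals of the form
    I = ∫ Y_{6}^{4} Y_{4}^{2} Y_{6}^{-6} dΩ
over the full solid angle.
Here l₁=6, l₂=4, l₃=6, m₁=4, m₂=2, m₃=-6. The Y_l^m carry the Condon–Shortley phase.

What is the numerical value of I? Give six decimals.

m-sum 0 ✓  L=16 even ✓  2≤6≤10 ✓
Π(2lᵢ+1) = 13×9×13 = 1521
triangle coeff Δ(6,4,6) = 1/15315300
Σ_t [0,4]: t=0:+1/829440 t=1:−1/25920 t=2:+1/9216 t=3:−1/25920 t=4:+1/829440 = 7/207360
(3j)²=28/2431 [(6 4 6; 0 0 0)], sign=+1
Σ_t [2,2]: t=2:+1/3870720 = 1/3870720
(3j)²=135/6188 [(6 4 6; 4 2 -6)], sign=+1
⇒ 4πI² = 1215/3179
I = (+1)√(1215/3179/(4π)) = 0.17439657

0.174397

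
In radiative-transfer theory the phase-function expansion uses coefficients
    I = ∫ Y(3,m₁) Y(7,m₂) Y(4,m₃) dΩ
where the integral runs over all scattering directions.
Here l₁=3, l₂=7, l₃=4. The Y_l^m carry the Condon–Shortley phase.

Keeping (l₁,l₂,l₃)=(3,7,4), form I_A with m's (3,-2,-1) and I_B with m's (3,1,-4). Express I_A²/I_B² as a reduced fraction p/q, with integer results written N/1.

l's match ⇒ only the (l;m) 3-j factors differ between A and B.
A: triangle coeff Δ(3,7,4) = 1/45045; Σ_t [0,0]: t=0:+1/518400 = 1/518400; (3j)²=4/2145 [(3 7 4; 3 -2 -1)], sign=-1
B: triangle coeff Δ(3,7,4) = 1/45045; Σ_t [0,0]: t=0:+1/29030400 = 1/29030400; (3j)²=1/45045 [(3 7 4; 3 1 -4)], sign=+1
I_A²/I_B² = (4/2145)/(1/45045) = 84/1

84/1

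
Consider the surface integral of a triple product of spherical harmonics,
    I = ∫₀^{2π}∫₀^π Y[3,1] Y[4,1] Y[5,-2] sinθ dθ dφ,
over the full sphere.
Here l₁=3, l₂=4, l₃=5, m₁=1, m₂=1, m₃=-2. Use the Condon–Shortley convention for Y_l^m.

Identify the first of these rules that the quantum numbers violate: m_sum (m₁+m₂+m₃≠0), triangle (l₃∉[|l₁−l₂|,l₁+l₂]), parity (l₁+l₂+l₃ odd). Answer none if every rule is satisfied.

none

Σmᵢ = 0  ✓
l₃∈[|l₁−l₂|,l₁+l₂]=[1,7], have l₃=5  ✓
Σlᵢ = 12 ⇒ even  ✓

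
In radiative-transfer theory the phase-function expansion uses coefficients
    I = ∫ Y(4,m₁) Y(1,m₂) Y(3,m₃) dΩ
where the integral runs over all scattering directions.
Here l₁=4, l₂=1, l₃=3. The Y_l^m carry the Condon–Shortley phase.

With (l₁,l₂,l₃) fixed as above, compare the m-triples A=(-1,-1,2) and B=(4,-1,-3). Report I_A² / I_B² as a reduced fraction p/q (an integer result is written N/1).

Shared (l₁,l₂,l₃)=(4,1,3): N and (l;000)² cancel in I_A²/I_B².
A: Δ = 2!·6!·0!/9! = 1/252; Racah Σ t=0..0: t=0:+1/240 = 1/240; ⇒ 3j(4 1 3; -1 -1 2)² = 1/84, sgn -1
B: Δ = 2!·6!·0!/9! = 1/252; Racah Σ t=0..0: t=0:+1/1440 = 1/1440; ⇒ 3j(4 1 3; 4 -1 -3)² = 1/9, sgn +1
I_A²/I_B² = (1/84)/(1/9) = 3/28

3/28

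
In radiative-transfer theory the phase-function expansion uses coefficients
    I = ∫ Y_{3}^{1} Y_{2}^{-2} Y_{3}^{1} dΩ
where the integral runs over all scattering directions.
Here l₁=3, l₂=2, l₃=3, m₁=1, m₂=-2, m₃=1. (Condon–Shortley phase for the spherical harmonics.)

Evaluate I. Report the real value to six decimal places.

Checks pass: Σm=0; 8 even; l₃=3∈[1,5].
(2·3+1)(2·2+1)(2·3+1) = 245
Δ: 2! 4! 2! / 9! → 1/3780
sum: t=0:+1/24 t=1:−1/4 t=2:+1/24 = -1/6
3j²(3 2 3; 0 0 0) = Δ·Π!·Σ² = 4/105  (sign +1)
sum: t=0:+1/16 = 1/16
3j²(3 2 3; 1 -2 1) = Δ·Π!·Σ² = 2/35  (sign +1)
combine: 4πI² = 245·4/105·2/35 = 8/15
take √, sign +1: I = 0.20601291

0.206013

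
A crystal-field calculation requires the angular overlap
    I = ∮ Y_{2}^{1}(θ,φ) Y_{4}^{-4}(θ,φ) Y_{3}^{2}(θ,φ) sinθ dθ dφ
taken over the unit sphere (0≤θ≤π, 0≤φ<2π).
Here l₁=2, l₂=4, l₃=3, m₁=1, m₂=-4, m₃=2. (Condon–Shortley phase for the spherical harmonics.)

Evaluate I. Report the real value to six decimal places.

0.000000

1 − 4 + 2 = -1 ≠ 0: azimuthal integral kills it; I = 0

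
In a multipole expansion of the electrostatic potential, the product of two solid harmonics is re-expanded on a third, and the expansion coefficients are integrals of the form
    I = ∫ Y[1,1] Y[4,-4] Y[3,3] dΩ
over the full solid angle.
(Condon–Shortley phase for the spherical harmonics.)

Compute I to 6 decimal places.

Checks pass: Σm=0; 8 even; l₃=3∈[3,5].
(2·1+1)(2·4+1)(2·3+1) = 189
Δ: 2! 0! 6! / 9! → 1/252
sum: t=1:−1/36 = -1/36
3j²(1 4 3; 0 0 0) = Δ·Π!·Σ² = 4/63  (sign +1)
sum: t=0:+1/1440 = 1/1440
3j²(1 4 3; 1 -4 3) = Δ·Π!·Σ² = 1/9  (sign +1)
combine: 4πI² = 189·4/63·1/9 = 4/3
take √, sign +1: I = 0.32573501

0.325735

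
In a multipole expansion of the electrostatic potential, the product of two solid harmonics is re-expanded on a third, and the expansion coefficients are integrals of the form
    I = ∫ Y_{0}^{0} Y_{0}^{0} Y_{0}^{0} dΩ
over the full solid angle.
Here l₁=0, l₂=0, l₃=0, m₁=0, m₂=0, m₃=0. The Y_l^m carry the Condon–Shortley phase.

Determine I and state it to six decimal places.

0.282095

Checks pass: Σm=0; 0 even; l₃=0∈[0,0].
(2·0+1)(2·0+1)(2·0+1) = 1
Δ: 0! 0! 0! / 1! → 1/1
sum: t=0:+1/1 = 1/1
3j²(0 0 0; 0 0 0) = Δ·Π!·Σ² = 1/1  (sign +1)
(m-triple is (0,0,0) — same symbol as above.)
combine: 4πI² = 1·1·1 = 1/1
take √, sign +1: I = 0.28209479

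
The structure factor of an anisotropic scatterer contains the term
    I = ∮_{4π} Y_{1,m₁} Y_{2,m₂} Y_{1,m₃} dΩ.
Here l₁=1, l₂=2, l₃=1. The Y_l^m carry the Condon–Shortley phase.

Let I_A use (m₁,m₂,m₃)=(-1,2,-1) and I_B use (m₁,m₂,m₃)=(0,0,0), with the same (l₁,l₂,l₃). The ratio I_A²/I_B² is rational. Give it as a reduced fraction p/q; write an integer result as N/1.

l's match ⇒ only the (l;m) 3-j factors differ between A and B.
A: triangle coeff Δ(1,2,1) = 1/30; Σ_t [2,2]: t=2:+1/4 = 1/4; (3j)²=1/5 [(1 2 1; -1 2 -1)], sign=+1
B: triangle coeff Δ(1,2,1) = 1/30; Σ_t [1,1]: t=1:−1/1 = -1/1; (3j)²=2/15 [(1 2 1; 0 0 0)], sign=+1
I_A²/I_B² = (1/5)/(2/15) = 3/2

3/2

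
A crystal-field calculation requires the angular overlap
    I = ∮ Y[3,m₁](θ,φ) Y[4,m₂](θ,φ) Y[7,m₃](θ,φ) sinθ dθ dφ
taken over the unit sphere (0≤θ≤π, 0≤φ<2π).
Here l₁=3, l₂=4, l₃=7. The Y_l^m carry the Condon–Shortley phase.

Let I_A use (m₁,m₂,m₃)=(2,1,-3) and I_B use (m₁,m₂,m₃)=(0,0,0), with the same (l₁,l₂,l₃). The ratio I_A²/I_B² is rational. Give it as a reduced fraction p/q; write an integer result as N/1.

l's match ⇒ only the (l;m) 3-j factors differ between A and B.
A: triangle coeff Δ(3,4,7) = 1/45045; Σ_t [0,0]: t=0:+1/86400 = 1/86400; (3j)²=16/715 [(3 4 7; 2 1 -3)], sign=+1
B: triangle coeff Δ(3,4,7) = 1/45045; Σ_t [0,0]: t=0:+1/20736 = 1/20736; (3j)²=35/1287 [(3 4 7; 0 0 0)], sign=-1
I_A²/I_B² = (16/715)/(35/1287) = 144/175

144/175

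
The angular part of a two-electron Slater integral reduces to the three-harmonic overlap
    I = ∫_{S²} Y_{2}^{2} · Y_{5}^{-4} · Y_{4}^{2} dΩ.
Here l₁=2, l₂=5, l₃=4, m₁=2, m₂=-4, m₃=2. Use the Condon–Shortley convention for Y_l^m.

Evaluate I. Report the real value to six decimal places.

0.000000

l₁+l₂+l₃=11 is odd: 3j(l;000)=0 ⇒ I=0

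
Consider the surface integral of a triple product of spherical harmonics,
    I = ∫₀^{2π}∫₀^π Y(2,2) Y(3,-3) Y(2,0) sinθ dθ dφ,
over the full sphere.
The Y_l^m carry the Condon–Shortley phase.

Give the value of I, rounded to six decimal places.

m-sum = 2 − 3 + 0 = -1 ≠ 0 ⇒ I = 0

0.000000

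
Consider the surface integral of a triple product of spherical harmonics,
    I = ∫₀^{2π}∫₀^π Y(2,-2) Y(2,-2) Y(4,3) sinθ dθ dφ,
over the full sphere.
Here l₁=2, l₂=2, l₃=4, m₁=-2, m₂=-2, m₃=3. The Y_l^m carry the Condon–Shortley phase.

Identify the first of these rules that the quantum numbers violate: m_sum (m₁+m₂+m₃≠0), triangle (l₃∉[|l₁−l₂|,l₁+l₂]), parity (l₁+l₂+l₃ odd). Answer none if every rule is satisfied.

m_sum

azimuthal sum: -2 − 2 + 3 = -1  ✗
0 ≤ 4 ≤ 4 (triangle on l)
L = 2 + 2 + 4 = 8 (even)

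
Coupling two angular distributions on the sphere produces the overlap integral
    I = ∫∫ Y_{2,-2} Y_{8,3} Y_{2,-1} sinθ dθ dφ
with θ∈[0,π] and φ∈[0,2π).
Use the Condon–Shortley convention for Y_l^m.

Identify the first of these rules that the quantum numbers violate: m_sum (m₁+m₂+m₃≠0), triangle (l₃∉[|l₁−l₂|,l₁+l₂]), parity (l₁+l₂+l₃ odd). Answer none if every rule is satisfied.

Σmᵢ = 0  ✓
l₃∈[|l₁−l₂|,l₁+l₂]=[6,10], have l₃=2  ✗
Σlᵢ = 12 ⇒ even

triangle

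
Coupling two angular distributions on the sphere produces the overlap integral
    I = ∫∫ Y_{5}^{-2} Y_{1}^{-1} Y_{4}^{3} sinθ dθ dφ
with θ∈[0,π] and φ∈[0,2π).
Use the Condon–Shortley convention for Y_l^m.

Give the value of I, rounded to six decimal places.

0.085055

Checks pass: Σm=0; 10 even; l₃=4∈[4,6].
(2·5+1)(2·1+1)(2·4+1) = 297
Δ: 2! 8! 0! / 11! → 1/495
sum: t=1:−1/576 = -1/576
3j²(5 1 4; 0 0 0) = Δ·Π!·Σ² = 5/99  (sign -1)
sum: t=0:+1/10080 = 1/10080
3j²(5 1 4; -2 -1 3) = Δ·Π!·Σ² = 1/165  (sign -1)
combine: 4πI² = 297·5/99·1/165 = 1/11
take √, sign +1: I = 0.08505478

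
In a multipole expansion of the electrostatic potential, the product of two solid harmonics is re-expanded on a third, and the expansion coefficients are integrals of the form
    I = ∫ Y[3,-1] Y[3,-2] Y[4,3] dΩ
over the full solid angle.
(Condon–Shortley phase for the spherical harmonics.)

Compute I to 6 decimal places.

-0.095955

Checks pass: Σm=0; 10 even; l₃=4∈[0,6].
(2·3+1)(2·3+1)(2·4+1) = 441
Δ: 2! 4! 4! / 11! → 1/34650
sum: t=0:+1/72 t=1:−1/16 t=2:+1/72 = -5/144
3j²(3 3 4; 0 0 0) = Δ·Π!·Σ² = 2/77  (sign -1)
sum: t=0:+1/288 t=1:−1/144 = -1/288
3j²(3 3 4; -1 -2 3) = Δ·Π!·Σ² = 1/99  (sign +1)
combine: 4πI² = 441·2/77·1/99 = 14/121
take √, sign -1: I = -0.09595473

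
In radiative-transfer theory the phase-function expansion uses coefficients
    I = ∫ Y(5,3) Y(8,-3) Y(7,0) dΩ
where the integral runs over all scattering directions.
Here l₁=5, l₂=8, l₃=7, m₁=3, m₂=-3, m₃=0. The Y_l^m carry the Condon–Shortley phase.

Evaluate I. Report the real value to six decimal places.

0.126135

Rules hold: Σm=0, L=20 even, 3≤7≤13.
N = 11·17·15 = 2805
Δ = 6!·4!·10!/21! = 1/814773960
Racah Σ t=1..5: t=1:−1/87091200 t=2:+1/4976640 t=3:−1/2073600 t=4:+1/4976640 t=5:−1/87091200 = -1/9676800
⇒ 3j(5 8 7; 0 0 0)² = 360/46189, sgn +1
Racah Σ t=0..2: t=0:+1/41472000 t=1:−1/12441600 t=2:+1/34836480 = -1/36288000
⇒ 3j(5 8 7; 3 -3 0)² = 192/20995, sgn +1
4πI² = N·(3j₀)²·(3jₘ)² = 207360/1037153
I = +1·√(0.199932/4π) = 0.12613516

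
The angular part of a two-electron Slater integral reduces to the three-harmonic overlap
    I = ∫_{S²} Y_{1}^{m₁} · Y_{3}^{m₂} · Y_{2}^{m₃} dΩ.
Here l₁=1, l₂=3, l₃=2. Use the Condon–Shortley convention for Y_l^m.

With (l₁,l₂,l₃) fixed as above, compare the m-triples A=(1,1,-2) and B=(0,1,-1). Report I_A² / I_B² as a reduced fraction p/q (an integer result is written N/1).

Same 1,3,2: normalisation and zero-m 3j drop out of the ratio.
A: Δ: 2! 0! 4! / 7! → 1/105; sum: t=0:+1/48 = 1/48; 3j²(1 3 2; 1 1 -2) = Δ·Π!·Σ² = 1/105  (sign +1)
B: Δ: 2! 0! 4! / 7! → 1/105; sum: t=1:−1/6 = -1/6; 3j²(1 3 2; 0 1 -1) = Δ·Π!·Σ² = 8/105  (sign +1)
I_A²/I_B² = (1/105)/(8/105) = 1/8

1/8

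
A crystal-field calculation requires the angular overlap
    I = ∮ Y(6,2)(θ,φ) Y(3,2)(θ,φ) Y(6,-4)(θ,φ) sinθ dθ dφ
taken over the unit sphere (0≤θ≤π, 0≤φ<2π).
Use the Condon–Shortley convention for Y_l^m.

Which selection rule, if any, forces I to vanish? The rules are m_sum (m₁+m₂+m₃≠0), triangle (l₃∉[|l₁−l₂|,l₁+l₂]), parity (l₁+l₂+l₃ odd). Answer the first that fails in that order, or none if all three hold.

parity

Σmᵢ = 0  ✓
l₃∈[|l₁−l₂|,l₁+l₂]=[3,9], have l₃=6  ✓
Σlᵢ = 15 ⇒ odd  ✗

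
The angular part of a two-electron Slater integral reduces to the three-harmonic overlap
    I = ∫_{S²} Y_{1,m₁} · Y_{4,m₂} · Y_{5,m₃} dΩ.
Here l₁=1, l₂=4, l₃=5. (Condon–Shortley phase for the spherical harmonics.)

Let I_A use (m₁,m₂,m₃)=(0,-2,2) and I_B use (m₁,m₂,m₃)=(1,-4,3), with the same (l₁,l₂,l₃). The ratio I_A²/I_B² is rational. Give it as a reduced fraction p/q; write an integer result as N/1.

l's match ⇒ only the (l;m) 3-j factors differ between A and B.
A: triangle coeff Δ(1,4,5) = 1/495; Σ_t [0,0]: t=0:+1/1440 = 1/1440; (3j)²=7/165 [(1 4 5; 0 -2 2)], sign=-1
B: triangle coeff Δ(1,4,5) = 1/495; Σ_t [0,0]: t=0:+1/80640 = 1/80640; (3j)²=1/495 [(1 4 5; 1 -4 3)], sign=+1
I_A²/I_B² = (7/165)/(1/495) = 21/1

21/1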